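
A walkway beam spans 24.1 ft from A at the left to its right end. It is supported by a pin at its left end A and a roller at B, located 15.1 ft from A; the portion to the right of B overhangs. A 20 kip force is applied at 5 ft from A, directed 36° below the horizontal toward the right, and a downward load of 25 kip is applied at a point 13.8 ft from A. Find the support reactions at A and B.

A_x = -16.18 kip, A_y = 10.02 kip, B_y = 26.74 kip

ΣM about A: B_y·15.1 − 20·sin36°·5 − 25·13.8 = 0 → B_y = 403.779/15.1 = 26.7403 ≈ 26.74 kip.
ΣF_y = 0: A_y + 26.7403 − 20·sin36° − 25 = 0 → A_y = 10.02 kip.
ΣF_x = 0: A_x + 20·cos36° = 0 → A_x = -16.18 kip.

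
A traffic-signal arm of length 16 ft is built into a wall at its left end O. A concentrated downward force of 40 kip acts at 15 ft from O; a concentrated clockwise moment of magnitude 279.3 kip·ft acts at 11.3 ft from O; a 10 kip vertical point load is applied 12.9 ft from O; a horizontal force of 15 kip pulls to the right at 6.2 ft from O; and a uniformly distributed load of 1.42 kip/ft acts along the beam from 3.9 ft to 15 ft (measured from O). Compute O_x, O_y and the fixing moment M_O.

O_x = -15.00 kip, O_y = 65.76 kip, M_O = 1157 kip·ft

Resultant of the distributed load: 1.42 × 11.1 = 15.762 kip at 9.45 ft from O.
ΣF_x = 0: O_x + 15 = 0 → O_x = -15.00 kip.
ΣF_y = 0: O_y − 40 − 10 − 1.42·11.1 = 0 → O_y = 65.76 kip.
ΣM about O: M_O − 40·15 − 279.3 − 10·12.9 − (1.42·11.1)·9.45 = 0 → M_O = 1157 kip·ft.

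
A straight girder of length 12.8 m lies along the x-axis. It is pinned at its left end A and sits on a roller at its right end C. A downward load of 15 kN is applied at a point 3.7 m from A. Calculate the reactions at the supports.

ΣM about A: C_y·12.8 − 15·3.7 = 0 → C_y = 55.5/12.8 = 4.33594 ≈ 4.336 kN.
ΣF_y = 0: A_y + 4.33594 − 15 = 0 → A_y = 10.66 kN.
ΣF_x = 0: no horizontal applied forces, so A_x = 0.

A_x = 0, A_y = 10.66 kN, C_y = 4.336 kN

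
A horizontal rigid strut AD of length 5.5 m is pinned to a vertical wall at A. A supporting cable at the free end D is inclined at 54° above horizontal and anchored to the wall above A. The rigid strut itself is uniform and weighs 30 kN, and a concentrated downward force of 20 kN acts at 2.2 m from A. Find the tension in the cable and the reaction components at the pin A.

T = 28.43 kN, A_x = 16.71 kN, A_y = 27.00 kN

ΣM about A: T·sin54°·5.5 − 30·2.75 − 20·2.2 = 0 → T = 126.5/(5.5·0.809017) = 28.4296 ≈ 28.43 kN.
ΣF_x = 0: A_x − T·cos54° = 0 → A_x = 28.4296 × 0.587785 = 16.71 kN.
ΣF_y = 0: A_y + T·sin54° − 30 − 20 = 0 → A_y = 50 − 28.4296 × 0.809017 = 27.00 kN.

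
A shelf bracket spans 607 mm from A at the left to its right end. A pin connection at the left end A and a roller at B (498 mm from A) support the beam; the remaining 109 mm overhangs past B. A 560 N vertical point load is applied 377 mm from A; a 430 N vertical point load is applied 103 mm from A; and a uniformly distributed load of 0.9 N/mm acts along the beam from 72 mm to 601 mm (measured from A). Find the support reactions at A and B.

Resultant of the distributed load: 0.9 × 529 = 476.1 N at 336.5 mm from A.
ΣM about A: B_y·498 − 560·377 − 430·103 − (0.9·529)·336.5 = 0 → B_y = 415617.65/498 = 834.574 ≈ 834.6 N.
ΣF_y = 0: A_y + 834.574 − 560 − 430 − 0.9·529 = 0 → A_y = 631.5 N.
ΣF_x = 0: no horizontal applied forces, so A_x = 0.

A_x = 0, A_y = 631.5 N, B_y = 834.6 N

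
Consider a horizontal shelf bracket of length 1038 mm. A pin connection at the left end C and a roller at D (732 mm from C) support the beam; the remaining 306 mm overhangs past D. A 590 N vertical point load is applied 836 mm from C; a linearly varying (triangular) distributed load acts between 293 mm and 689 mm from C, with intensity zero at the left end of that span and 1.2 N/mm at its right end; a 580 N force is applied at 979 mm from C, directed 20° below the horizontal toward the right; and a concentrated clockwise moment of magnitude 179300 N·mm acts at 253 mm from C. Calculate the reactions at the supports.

C_x = -545.0 N, C_y = -338.9 N, D_y = 1365 N

Resultant of the triangular load: ½ × 1.2 × 396 = 237.6 N, acting at 557 mm from C (one-third of the span from the peak).
ΣM about C: D_y·732 − 590·836 − (½·1.2·396)·557 − 580·sin20°·979 − 179300 = 0 → D_y = 999089/732 = 1364.88 ≈ 1365 N.
ΣF_y = 0: C_y + 1364.88 − 590 − ½·1.2·396 − 580·sin20° = 0 → C_y = -338.9 N.
ΣF_x = 0: C_x + 580·cos20° = 0 → C_x = -545.0 N.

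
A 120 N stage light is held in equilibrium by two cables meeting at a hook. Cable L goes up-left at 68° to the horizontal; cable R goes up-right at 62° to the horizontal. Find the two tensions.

T_L = 73.54 N, T_R = 58.68 N

ΣF_x = 0: −T_L·cos68° + T_R·cos62° = 0 → T_R = 0.797932·T_L.
ΣF_y = 0: T_L·sin68° + T_R·sin62° = 120.
Substitute: T_L·(0.927184 + 0.797932·0.882948) = 120 → T_L = 73.5422 ≈ 73.54 N.
Then T_R = 0.797932 × 73.5422 = 58.68 N.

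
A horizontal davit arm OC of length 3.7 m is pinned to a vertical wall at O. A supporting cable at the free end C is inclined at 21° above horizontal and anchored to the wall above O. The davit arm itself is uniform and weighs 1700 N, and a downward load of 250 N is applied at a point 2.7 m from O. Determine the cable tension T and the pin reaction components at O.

T = 2881 N, O_x = 2690 N, O_y = 917.6 N

ΣM about O: T·sin21°·3.7 − 1700·1.85 − 250·2.7 = 0 → T = 3820/(3.7·0.358368) = 2880.93 ≈ 2881 N.
ΣF_x = 0: O_x − T·cos21° = 0 → O_x = 2880.93 × 0.93358 = 2690 N.
ΣF_y = 0: O_y + T·sin21° − 1700 − 250 = 0 → O_y = 1950 − 2880.93 × 0.358368 = 917.6 N.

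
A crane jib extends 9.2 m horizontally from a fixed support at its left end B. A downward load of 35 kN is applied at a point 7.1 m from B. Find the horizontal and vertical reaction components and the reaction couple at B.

B_x = 0, B_y = 35.00 kN, M_B = 248.5 kN·m

ΣF_x = 0: B_x = 0.
ΣF_y = 0: B_y − 35 = 0 → B_y = 35.00 kN.
ΣM about B: M_B − 35·7.1 = 0 → M_B = 248.5 kN·m.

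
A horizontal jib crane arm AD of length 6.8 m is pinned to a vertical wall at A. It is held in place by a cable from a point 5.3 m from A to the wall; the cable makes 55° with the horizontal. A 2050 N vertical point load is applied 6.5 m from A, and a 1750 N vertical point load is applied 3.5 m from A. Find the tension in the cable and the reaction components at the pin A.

T = 4480 N, A_x = 2570 N, A_y = 130.2 N

ΣM about A: T·sin55°·5.3 − 2050·6.5 − 1750·3.5 = 0 → T = 19450/(5.3·0.819152) = 4480.01 ≈ 4480 N.
ΣF_x = 0: A_x − T·cos55° = 0 → A_x = 4480.01 × 0.573576 = 2570 N.
ΣF_y = 0: A_y + T·sin55° − 2050 − 1750 = 0 → A_y = 3800 − 4480.01 × 0.819152 = 130.2 N.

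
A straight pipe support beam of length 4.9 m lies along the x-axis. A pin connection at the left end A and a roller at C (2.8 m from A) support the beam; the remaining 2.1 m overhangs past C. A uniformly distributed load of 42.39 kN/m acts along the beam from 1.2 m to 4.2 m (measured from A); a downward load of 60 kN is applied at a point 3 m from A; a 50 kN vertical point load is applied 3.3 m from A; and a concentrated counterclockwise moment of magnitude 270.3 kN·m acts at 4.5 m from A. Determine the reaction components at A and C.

A_x = 0, A_y = 87.86 kN, C_y = 149.3 kN

Resultant of the distributed load: 42.39 × 3 = 127.17 kN at 2.7 m from A.
Moments about A: C_y·2.8 − (42.39·3)·2.7 − 60·3 − 50·3.3 + 270.3 = 0 → C_y = 418.059/2.8 = 149.307 ≈ 149.3 kN.
ΣF_y = 0: A_y + 149.307 − 42.39·3 − 60 − 50 = 0 → A_y = 87.86 kN.
ΣF_x = 0: no horizontal applied forces, so A_x = 0.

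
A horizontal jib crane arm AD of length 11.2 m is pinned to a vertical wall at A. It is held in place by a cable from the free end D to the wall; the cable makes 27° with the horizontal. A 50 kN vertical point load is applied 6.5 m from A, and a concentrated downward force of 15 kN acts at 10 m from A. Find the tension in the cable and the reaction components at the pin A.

ΣM about A: T·sin27°·11.2 − 50·6.5 − 15·10 = 0 → T = 475/(11.2·0.45399) = 93.4177 ≈ 93.42 kN.
ΣF_x = 0: A_x − T·cos27° = 0 → A_x = 93.4177 × 0.891007 = 83.24 kN.
ΣF_y = 0: A_y + T·sin27° − 50 − 15 = 0 → A_y = 65 − 93.4177 × 0.45399 = 22.59 kN.

T = 93.42 kN, A_x = 83.24 kN, A_y = 22.59 kN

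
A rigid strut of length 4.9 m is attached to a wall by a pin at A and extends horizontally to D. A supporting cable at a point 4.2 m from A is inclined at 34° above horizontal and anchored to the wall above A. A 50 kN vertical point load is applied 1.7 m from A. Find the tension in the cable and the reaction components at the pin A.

ΣM about A: T·sin34°·4.2 − 50·1.7 = 0 → T = 85/(4.2·0.559193) = 36.1916 ≈ 36.19 kN.
ΣF_x = 0: A_x − T·cos34° = 0 → A_x = 36.1916 × 0.829038 = 30.00 kN.
ΣF_y = 0: A_y + T·sin34° − 50 = 0 → A_y = 50 − 36.1916 × 0.559193 = 29.76 kN.

T = 36.19 kN, A_x = 30.00 kN, A_y = 29.76 kN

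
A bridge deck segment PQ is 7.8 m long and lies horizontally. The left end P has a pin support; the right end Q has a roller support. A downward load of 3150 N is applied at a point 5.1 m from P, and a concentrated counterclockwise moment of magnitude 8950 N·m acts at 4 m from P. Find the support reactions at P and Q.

P_x = 0, P_y = 2238 N, Q_y = 912.2 N

ΣM about P: Q_y·7.8 − 3150·5.1 + 8950 = 0 → Q_y = 7115/7.8 = 912.179 ≈ 912.2 N.
ΣF_y = 0: P_y + 912.179 − 3150 = 0 → P_y = 2238 N.
ΣF_x = 0: no horizontal applied forces, so P_x = 0.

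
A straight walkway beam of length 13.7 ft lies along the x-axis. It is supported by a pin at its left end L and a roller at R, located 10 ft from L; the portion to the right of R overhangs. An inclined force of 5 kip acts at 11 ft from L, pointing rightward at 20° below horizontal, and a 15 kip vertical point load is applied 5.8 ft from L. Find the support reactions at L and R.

L_x = -4.698 kip, L_y = 6.129 kip, R_y = 10.58 kip

ΣM about L: R_y·10 − 5·sin20°·11 − 15·5.8 = 0 → R_y = 105.811/10 = 10.5811 ≈ 10.58 kip.
ΣF_y = 0: L_y + 10.5811 − 5·sin20° − 15 = 0 → L_y = 6.129 kip.
ΣF_x = 0: L_x + 5·cos20° = 0 → L_x = -4.698 kip.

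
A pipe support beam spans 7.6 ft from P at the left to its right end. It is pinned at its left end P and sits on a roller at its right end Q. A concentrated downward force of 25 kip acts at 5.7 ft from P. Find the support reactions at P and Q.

Taking moments about P: Q_y·7.6 − 25·5.7 = 0 → Q_y = 142.5/7.6 = 18.75 kip.
ΣF_y = 0: P_y + 18.75 − 25 = 0 → P_y = 6.250 kip.
ΣF_x = 0: no horizontal applied forces, so P_x = 0.

P_x = 0, P_y = 6.250 kip, Q_y = 18.75 kip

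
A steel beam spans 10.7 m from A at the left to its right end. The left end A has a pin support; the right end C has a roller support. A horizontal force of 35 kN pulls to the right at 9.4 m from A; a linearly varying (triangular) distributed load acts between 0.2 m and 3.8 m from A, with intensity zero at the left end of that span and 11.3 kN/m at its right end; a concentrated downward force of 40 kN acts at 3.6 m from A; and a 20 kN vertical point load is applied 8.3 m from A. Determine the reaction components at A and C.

Resultant of the triangular load: ½ × 11.3 × 3.6 = 20.34 kN, acting at 2.6 m from A (one-third of the span from the peak).
Moments about A: C_y·10.7 − (½·11.3·3.6)·2.6 − 40·3.6 − 20·8.3 = 0 → C_y = 362.884/10.7 = 33.9144 ≈ 33.91 kN.
ΣF_y = 0: A_y + 33.9144 − ½·11.3·3.6 − 40 − 20 = 0 → A_y = 46.43 kN.
ΣF_x = 0: A_x + 35 = 0 → A_x = -35.00 kN.

A_x = -35.00 kN, A_y = 46.43 kN, C_y = 33.91 kN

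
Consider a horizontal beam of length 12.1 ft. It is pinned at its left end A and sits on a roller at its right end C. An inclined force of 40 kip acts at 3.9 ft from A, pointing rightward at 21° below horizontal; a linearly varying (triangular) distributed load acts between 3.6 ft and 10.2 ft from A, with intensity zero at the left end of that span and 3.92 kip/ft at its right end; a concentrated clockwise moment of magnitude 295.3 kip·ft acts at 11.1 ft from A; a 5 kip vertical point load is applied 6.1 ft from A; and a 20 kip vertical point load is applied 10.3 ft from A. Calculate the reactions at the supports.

A_x = -37.34 kip, A_y = -4.853 kip, C_y = 57.12 kip

Resultant of the triangular load: ½ × 3.92 × 6.6 = 12.936 kip, acting at 8 ft from A (one-third of the span from the peak).
Taking moments about A: C_y·12.1 − 40·sin21°·3.9 − (½·3.92·6.6)·8 − 295.3 − 5·6.1 − 20·10.3 = 0 → C_y = 691.193/12.1 = 57.1234 ≈ 57.12 kip.
ΣF_y = 0: A_y + 57.1234 − 40·sin21° − ½·3.92·6.6 − 5 − 20 = 0 → A_y = -4.853 kip.
ΣF_x = 0: A_x + 40·cos21° = 0 → A_x = -37.34 kip.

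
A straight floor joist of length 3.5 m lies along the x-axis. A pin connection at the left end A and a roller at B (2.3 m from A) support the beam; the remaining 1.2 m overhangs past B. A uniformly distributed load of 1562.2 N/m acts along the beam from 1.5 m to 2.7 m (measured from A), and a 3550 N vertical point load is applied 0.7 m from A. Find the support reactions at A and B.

Resultant of the distributed load: 1562.2 × 1.2 = 1874.64 N at 2.1 m from A.
Moments about A: B_y·2.3 − (1562.2·1.2)·2.1 − 3550·0.7 = 0 → B_y = 6421.744/2.3 = 2792.06 ≈ 2792 N.
ΣF_y = 0: A_y + 2792.06 − 1562.2·1.2 − 3550 = 0 → A_y = 2633 N.
ΣF_x = 0: no horizontal applied forces, so A_x = 0.

A_x = 0, A_y = 2633 N, B_y = 2792 N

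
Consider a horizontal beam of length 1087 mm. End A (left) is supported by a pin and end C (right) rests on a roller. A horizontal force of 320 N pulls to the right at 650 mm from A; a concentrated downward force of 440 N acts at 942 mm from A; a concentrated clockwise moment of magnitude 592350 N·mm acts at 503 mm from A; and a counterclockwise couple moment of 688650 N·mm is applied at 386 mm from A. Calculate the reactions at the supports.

ΣM about A: C_y·1087 − 440·942 − 592350 + 688650 = 0 → C_y = 318180/1087 = 292.714 ≈ 292.7 N.
ΣF_y = 0: A_y + 292.714 − 440 = 0 → A_y = 147.3 N.
ΣF_x = 0: A_x + 320 = 0 → A_x = -320.0 N.

A_x = -320.0 N, A_y = 147.3 N, C_y = 292.7 N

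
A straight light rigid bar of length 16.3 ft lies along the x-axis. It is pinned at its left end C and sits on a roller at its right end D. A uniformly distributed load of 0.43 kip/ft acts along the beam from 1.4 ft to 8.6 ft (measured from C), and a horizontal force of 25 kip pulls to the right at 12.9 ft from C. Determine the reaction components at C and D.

C_x = -25.00 kip, C_y = 2.146 kip, D_y = 0.9497 kip

Resultant of the distributed load: 0.43 × 7.2 = 3.096 kip at 5 ft from C.
Taking moments about C: D_y·16.3 − (0.43·7.2)·5 = 0 → D_y = 15.48/16.3 = 0.949693 ≈ 0.9497 kip.
ΣF_y = 0: C_y + 0.949693 − 0.43·7.2 = 0 → C_y = 2.146 kip.
ΣF_x = 0: C_x + 25 = 0 → C_x = -25.00 kip.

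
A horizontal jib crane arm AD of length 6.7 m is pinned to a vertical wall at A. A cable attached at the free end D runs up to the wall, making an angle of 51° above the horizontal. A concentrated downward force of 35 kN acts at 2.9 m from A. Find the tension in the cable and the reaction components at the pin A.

ΣM about A: T·sin51°·6.7 − 35·2.9 = 0 → T = 101.5/(6.7·0.777146) = 19.4934 ≈ 19.49 kN.
ΣF_x = 0: A_x − T·cos51° = 0 → A_x = 19.4934 × 0.62932 = 12.27 kN.
ΣF_y = 0: A_y + T·sin51° − 35 = 0 → A_y = 35 − 19.4934 × 0.777146 = 19.85 kN.

T = 19.49 kN, A_x = 12.27 kN, A_y = 19.85 kN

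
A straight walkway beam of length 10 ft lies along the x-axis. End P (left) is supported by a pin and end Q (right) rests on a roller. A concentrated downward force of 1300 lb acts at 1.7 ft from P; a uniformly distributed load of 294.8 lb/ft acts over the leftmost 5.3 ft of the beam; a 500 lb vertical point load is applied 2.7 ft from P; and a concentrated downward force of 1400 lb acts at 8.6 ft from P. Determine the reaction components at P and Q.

P_x = 0, P_y = 2788 lb, Q_y = 1974 lb

Resultant of the distributed load: 294.8 × 5.3 = 1562.44 lb at 2.65 ft from P.
Taking moments about P: Q_y·10 − 1300·1.7 − (294.8·5.3)·2.65 − 500·2.7 − 1400·8.6 = 0 → Q_y = 19740.466/10 = 1974.05 ≈ 1974 lb.
ΣF_y = 0: P_y + 1974.05 − 1300 − 294.8·5.3 − 500 − 1400 = 0 → P_y = 2788 lb.
ΣF_x = 0: no horizontal applied forces, so P_x = 0.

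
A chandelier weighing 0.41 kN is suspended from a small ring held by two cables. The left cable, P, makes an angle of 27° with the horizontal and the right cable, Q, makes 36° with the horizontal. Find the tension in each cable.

ΣF_x = 0: −T_P·cos27° + T_Q·cos36° = 0 → T_Q = 1.10134·T_P.
ΣF_y = 0: T_P·sin27° + T_Q·sin36° = 0.41.
Substitute: T_P·(0.45399 + 1.10134·0.587785) = 0.41 → T_P = 0.372273 ≈ 0.3723 kN.
Then T_Q = 1.10134 × 0.372273 = 0.4100 kN.

T_P = 0.3723 kN, T_Q = 0.4100 kN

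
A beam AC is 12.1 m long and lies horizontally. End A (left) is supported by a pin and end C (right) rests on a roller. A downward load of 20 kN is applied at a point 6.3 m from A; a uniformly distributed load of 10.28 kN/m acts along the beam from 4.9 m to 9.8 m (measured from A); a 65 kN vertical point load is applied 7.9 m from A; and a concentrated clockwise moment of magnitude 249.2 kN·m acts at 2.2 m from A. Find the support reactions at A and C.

Resultant of the distributed load: 10.28 × 4.9 = 50.372 kN at 7.35 m from A.
Moments about A: C_y·12.1 − 20·6.3 − (10.28·4.9)·7.35 − 65·7.9 − 249.2 = 0 → C_y = 1258.9342/12.1 = 104.044 ≈ 104.0 kN.
ΣF_y = 0: A_y + 104.044 − 20 − 10.28·4.9 − 65 = 0 → A_y = 31.33 kN.
ΣF_x = 0: no horizontal applied forces, so A_x = 0.

A_x = 0, A_y = 31.33 kN, C_y = 104.0 kN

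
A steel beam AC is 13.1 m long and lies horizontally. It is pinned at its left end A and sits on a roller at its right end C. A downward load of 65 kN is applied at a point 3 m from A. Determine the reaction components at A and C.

Taking moments about A: C_y·13.1 − 65·3 = 0 → C_y = 195/13.1 = 14.8855 ≈ 14.89 kN.
ΣF_y = 0: A_y + 14.8855 − 65 = 0 → A_y = 50.11 kN.
ΣF_x = 0: no horizontal applied forces, so A_x = 0.

A_x = 0, A_y = 50.11 kN, C_y = 14.89 kN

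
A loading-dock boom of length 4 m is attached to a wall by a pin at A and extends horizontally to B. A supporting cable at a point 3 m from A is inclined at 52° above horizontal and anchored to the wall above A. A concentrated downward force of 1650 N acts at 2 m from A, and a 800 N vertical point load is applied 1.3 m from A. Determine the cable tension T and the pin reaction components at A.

T = 1836 N, A_x = 1130 N, A_y = 1003 N

ΣM about A: T·sin52°·3 − 1650·2 − 800·1.3 = 0 → T = 4340/(3·0.788011) = 1835.85 ≈ 1836 N.
ΣF_x = 0: A_x − T·cos52° = 0 → A_x = 1835.85 × 0.615661 = 1130 N.
ΣF_y = 0: A_y + T·sin52° − 1650 − 800 = 0 → A_y = 2450 − 1835.85 × 0.788011 = 1003 N.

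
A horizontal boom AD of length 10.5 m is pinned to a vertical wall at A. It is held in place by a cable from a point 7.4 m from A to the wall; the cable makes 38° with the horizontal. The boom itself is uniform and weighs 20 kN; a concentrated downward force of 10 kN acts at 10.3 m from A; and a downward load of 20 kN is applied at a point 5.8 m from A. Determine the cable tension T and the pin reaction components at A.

T = 71.12 kN, A_x = 56.04 kN, A_y = 6.216 kN

ΣM about A: T·sin38°·7.4 − 20·5.25 − 10·10.3 − 20·5.8 = 0 → T = 324/(7.4·0.615661) = 71.1167 ≈ 71.12 kN.
ΣF_x = 0: A_x − T·cos38° = 0 → A_x = 71.1167 × 0.788011 = 56.04 kN.
ΣF_y = 0: A_y + T·sin38° − 20 − 10 − 20 = 0 → A_y = 50 − 71.1167 × 0.615661 = 6.216 kN.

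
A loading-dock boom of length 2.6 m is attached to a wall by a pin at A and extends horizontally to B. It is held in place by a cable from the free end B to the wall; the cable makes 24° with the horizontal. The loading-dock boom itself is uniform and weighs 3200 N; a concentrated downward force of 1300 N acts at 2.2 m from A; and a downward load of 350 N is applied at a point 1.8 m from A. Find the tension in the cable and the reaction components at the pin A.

T = 7234 N, A_x = 6609 N, A_y = 1908 N

ΣM about A: T·sin24°·2.6 − 3200·1.3 − 1300·2.2 − 350·1.8 = 0 → T = 7650/(2.6·0.406737) = 7233.93 ≈ 7234 N.
ΣF_x = 0: A_x − T·cos24° = 0 → A_x = 7233.93 × 0.913545 = 6609 N.
ΣF_y = 0: A_y + T·sin24° − 3200 − 1300 − 350 = 0 → A_y = 4850 − 7233.93 × 0.406737 = 1908 N.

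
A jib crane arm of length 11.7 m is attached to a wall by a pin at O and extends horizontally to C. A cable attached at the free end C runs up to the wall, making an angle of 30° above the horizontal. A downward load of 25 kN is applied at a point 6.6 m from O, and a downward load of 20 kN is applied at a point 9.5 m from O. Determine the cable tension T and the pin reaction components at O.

ΣM about O: T·sin30°·11.7 − 25·6.6 − 20·9.5 = 0 → T = 355/(11.7·0.5) = 60.6838 ≈ 60.68 kN.
ΣF_x = 0: O_x − T·cos30° = 0 → O_x = 60.6838 × 0.866025 = 52.55 kN.
ΣF_y = 0: O_y + T·sin30° − 25 − 20 = 0 → O_y = 45 − 60.6838 × 0.5 = 14.66 kN.

T = 60.68 kN, O_x = 52.55 kN, O_y = 14.66 kN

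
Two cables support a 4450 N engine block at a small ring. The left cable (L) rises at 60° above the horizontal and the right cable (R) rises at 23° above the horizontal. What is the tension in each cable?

T_L = 4127 N, T_R = 2242 N

ΣF_x = 0: −T_L·cos60° + T_R·cos23° = 0 → T_R = 0.54318·T_L.
ΣF_y = 0: T_L·sin60° + T_R·sin23° = 4450.
Substitute: T_L·(0.866025 + 0.54318·0.390731) = 4450 → T_L = 4127.01 ≈ 4127 N.
Then T_R = 0.54318 × 4127.01 = 2242 N.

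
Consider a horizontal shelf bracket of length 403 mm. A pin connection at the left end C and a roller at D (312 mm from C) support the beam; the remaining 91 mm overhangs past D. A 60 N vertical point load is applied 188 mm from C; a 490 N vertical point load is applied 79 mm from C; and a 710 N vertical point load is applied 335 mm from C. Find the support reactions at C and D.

C_x = 0, C_y = 337.4 N, D_y = 922.6 N

Moments about C: D_y·312 − 60·188 − 490·79 − 710·335 = 0 → D_y = 287840/312 = 922.564 ≈ 922.6 N.
ΣF_y = 0: C_y + 922.564 − 60 − 490 − 710 = 0 → C_y = 337.4 N.
ΣF_x = 0: no horizontal applied forces, so C_x = 0.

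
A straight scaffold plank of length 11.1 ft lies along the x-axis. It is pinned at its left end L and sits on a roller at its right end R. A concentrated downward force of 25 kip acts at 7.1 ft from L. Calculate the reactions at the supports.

Taking moments about L: R_y·11.1 − 25·7.1 = 0 → R_y = 177.5/11.1 = 15.991 ≈ 15.99 kip.
ΣF_y = 0: L_y + 15.991 − 25 = 0 → L_y = 9.009 kip.
ΣF_x = 0: no horizontal applied forces, so L_x = 0.

L_x = 0, L_y = 9.009 kip, R_y = 15.99 kip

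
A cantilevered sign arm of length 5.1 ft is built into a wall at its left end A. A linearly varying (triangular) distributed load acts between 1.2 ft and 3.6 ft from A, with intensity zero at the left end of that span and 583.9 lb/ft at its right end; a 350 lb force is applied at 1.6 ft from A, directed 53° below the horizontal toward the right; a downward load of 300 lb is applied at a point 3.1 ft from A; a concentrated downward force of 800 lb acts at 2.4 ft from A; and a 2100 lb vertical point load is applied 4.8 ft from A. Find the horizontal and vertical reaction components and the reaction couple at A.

A_x = -210.6 lb, A_y = 4180 lb, M_A = 15340 lb·ft

Resultant of the triangular load: ½ × 583.9 × 2.4 = 700.68 lb, acting at 2.8 ft from A (one-third of the span from the peak).
ΣF_x = 0: A_x + 350·cos53° = 0 → A_x = -210.6 lb.
ΣF_y = 0: A_y − ½·583.9·2.4 − 350·sin53° − 300 − 800 − 2100 = 0 → A_y = 4180 lb.
ΣM about A: M_A − (½·583.9·2.4)·2.8 − 350·sin53°·1.6 − 300·3.1 − 800·2.4 − 2100·4.8 = 0 → M_A = 15340 lb·ft.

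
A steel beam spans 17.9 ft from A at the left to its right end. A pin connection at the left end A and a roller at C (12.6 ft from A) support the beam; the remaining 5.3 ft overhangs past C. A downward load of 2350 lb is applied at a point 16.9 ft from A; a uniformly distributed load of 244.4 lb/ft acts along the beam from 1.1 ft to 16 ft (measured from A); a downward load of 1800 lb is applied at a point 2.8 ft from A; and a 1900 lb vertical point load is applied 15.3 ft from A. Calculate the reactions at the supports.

A_x = 0, A_y = 1361 lb, C_y = 8330 lb

Resultant of the distributed load: 244.4 × 14.9 = 3641.56 lb at 8.55 ft from A.
Moments about A: C_y·12.6 − 2350·16.9 − (244.4·14.9)·8.55 − 1800·2.8 − 1900·15.3 = 0 → C_y = 104960.338/12.6 = 8330.19 ≈ 8330 lb.
ΣF_y = 0: A_y + 8330.19 − 2350 − 244.4·14.9 − 1800 − 1900 = 0 → A_y = 1361 lb.
ΣF_x = 0: no horizontal applied forces, so A_x = 0.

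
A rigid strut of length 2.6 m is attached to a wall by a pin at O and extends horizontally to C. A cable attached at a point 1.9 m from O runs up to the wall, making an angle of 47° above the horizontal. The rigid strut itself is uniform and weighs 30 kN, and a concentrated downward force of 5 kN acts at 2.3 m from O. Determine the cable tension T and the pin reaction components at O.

ΣM about O: T·sin47°·1.9 − 30·1.3 − 5·2.3 = 0 → T = 50.5/(1.9·0.731354) = 36.3421 ≈ 36.34 kN.
ΣF_x = 0: O_x − T·cos47° = 0 → O_x = 36.3421 × 0.681998 = 24.79 kN.
ΣF_y = 0: O_y + T·sin47° − 30 − 5 = 0 → O_y = 35 − 36.3421 × 0.731354 = 8.421 kN.

T = 36.34 kN, O_x = 24.79 kN, O_y = 8.421 kN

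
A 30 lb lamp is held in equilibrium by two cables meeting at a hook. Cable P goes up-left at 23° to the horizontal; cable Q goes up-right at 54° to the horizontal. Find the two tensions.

ΣF_x = 0: −T_P·cos23° + T_Q·cos54° = 0 → T_Q = 1.56606·T_P.
ΣF_y = 0: T_P·sin23° + T_Q·sin54° = 30.
Substitute: T_P·(0.390731 + 1.56606·0.809017) = 30 → T_P = 18.0974 ≈ 18.10 lb.
Then T_Q = 1.56606 × 18.0974 = 28.34 lb.

T_P = 18.10 lb, T_Q = 28.34 lb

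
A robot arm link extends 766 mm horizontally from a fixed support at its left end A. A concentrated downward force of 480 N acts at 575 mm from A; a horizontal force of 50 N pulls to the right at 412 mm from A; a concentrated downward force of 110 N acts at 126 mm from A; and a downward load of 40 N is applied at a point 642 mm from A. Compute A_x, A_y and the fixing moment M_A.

A_x = -50.00 N, A_y = 630.0 N, M_A = 315500 N·mm

ΣF_x = 0: A_x + 50 = 0 → A_x = -50.00 N.
ΣF_y = 0: A_y − 480 − 110 − 40 = 0 → A_y = 630.0 N.
ΣM about A: M_A − 480·575 − 110·126 − 40·642 = 0 → M_A = 315500 N·mm.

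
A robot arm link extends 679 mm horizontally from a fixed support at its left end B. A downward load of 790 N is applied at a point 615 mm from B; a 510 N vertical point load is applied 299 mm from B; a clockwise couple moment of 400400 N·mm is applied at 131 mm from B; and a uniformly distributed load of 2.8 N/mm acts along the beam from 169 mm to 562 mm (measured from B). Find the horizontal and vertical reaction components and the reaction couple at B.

B_x = 0, B_y = 2400 N, M_B = 1441000 N·mm

Resultant of the distributed load: 2.8 × 393 = 1100.4 N at 365.5 mm from B.
ΣF_x = 0: B_x = 0.
ΣF_y = 0: B_y − 790 − 510 − 2.8·393 = 0 → B_y = 2400 N.
ΣM about B: M_B − 790·615 − 510·299 − 400400 − (2.8·393)·365.5 = 0 → M_B = 1441000 N·mm.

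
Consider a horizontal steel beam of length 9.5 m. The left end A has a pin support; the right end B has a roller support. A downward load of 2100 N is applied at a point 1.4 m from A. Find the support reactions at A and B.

A_x = 0, A_y = 1791 N, B_y = 309.5 N

Moments about A: B_y·9.5 − 2100·1.4 = 0 → B_y = 2940/9.5 = 309.474 ≈ 309.5 N.
ΣF_y = 0: A_y + 309.474 − 2100 = 0 → A_y = 1791 N.
ΣF_x = 0: no horizontal applied forces, so A_x = 0.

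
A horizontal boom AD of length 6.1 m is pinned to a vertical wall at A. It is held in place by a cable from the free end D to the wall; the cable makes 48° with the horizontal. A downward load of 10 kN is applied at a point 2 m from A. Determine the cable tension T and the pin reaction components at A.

T = 4.412 kN, A_x = 2.952 kN, A_y = 6.721 kN

ΣM about A: T·sin48°·6.1 − 10·2 = 0 → T = 20/(6.1·0.743145) = 4.41191 ≈ 4.412 kN.
ΣF_x = 0: A_x − T·cos48° = 0 → A_x = 4.41191 × 0.669131 = 2.952 kN.
ΣF_y = 0: A_y + T·sin48° − 10 = 0 → A_y = 10 − 4.41191 × 0.743145 = 6.721 kN.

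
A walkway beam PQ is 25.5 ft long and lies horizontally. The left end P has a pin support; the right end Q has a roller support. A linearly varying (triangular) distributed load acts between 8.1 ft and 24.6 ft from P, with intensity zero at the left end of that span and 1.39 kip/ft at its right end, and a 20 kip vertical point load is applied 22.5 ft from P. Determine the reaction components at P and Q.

P_x = 0, P_y = 5.231 kip, Q_y = 26.24 kip

Resultant of the triangular load: ½ × 1.39 × 16.5 = 11.4675 kip, acting at 19.1 ft from P (one-third of the span from the peak).
Taking moments about P: Q_y·25.5 − (½·1.39·16.5)·19.1 − 20·22.5 = 0 → Q_y = 669.02925/25.5 = 26.2364 ≈ 26.24 kip.
ΣF_y = 0: P_y + 26.2364 − ½·1.39·16.5 − 20 = 0 → P_y = 5.231 kip.
ΣF_x = 0: no horizontal applied forces, so P_x = 0.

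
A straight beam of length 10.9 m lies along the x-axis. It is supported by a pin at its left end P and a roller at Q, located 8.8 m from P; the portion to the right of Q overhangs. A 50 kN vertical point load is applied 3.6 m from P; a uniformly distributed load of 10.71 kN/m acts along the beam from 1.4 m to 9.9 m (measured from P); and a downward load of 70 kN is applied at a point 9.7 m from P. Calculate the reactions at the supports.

Resultant of the distributed load: 10.71 × 8.5 = 91.035 kN at 5.65 m from P.
Taking moments about P: Q_y·8.8 − 50·3.6 − (10.71·8.5)·5.65 − 70·9.7 = 0 → Q_y = 1373.34775/8.8 = 156.062 ≈ 156.1 kN.
ΣF_y = 0: P_y + 156.062 − 50 − 10.71·8.5 − 70 = 0 → P_y = 54.97 kN.
ΣF_x = 0: no horizontal applied forces, so P_x = 0.

P_x = 0, P_y = 54.97 kN, Q_y = 156.1 kN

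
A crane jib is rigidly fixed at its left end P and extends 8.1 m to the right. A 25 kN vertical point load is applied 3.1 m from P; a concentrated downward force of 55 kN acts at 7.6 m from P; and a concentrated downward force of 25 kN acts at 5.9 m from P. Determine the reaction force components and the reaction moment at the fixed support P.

ΣF_x = 0: P_x = 0.
ΣF_y = 0: P_y − 25 − 55 − 25 = 0 → P_y = 105.0 kN.
ΣM about P: M_P − 25·3.1 − 55·7.6 − 25·5.9 = 0 → M_P = 643.0 kN·m.

P_x = 0, P_y = 105.0 kN, M_P = 643.0 kN·m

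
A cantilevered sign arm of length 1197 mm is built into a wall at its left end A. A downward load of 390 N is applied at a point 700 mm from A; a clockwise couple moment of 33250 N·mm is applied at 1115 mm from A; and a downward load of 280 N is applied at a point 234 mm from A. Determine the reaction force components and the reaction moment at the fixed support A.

A_x = 0, A_y = 670.0 N, M_A = 371800 N·mm

ΣF_x = 0: A_x = 0.
ΣF_y = 0: A_y − 390 − 280 = 0 → A_y = 670.0 N.
ΣM about A: M_A − 390·700 − 33250 − 280·234 = 0 → M_A = 371800 N·mm.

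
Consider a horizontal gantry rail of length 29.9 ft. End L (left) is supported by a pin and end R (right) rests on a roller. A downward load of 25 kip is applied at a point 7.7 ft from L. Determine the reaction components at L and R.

L_x = 0, L_y = 18.56 kip, R_y = 6.438 kip

Taking moments about L: R_y·29.9 − 25·7.7 = 0 → R_y = 192.5/29.9 = 6.43813 ≈ 6.438 kip.
ΣF_y = 0: L_y + 6.43813 − 25 = 0 → L_y = 18.56 kip.
ΣF_x = 0: no horizontal applied forces, so L_x = 0.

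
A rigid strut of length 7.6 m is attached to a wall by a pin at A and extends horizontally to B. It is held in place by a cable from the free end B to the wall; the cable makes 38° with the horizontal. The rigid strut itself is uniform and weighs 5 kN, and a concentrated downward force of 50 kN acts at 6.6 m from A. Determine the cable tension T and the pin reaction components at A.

T = 74.59 kN, A_x = 58.78 kN, A_y = 9.079 kN

ΣM about A: T·sin38°·7.6 − 5·3.8 − 50·6.6 = 0 → T = 349/(7.6·0.615661) = 74.5882 ≈ 74.59 kN.
ΣF_x = 0: A_x − T·cos38° = 0 → A_x = 74.5882 × 0.788011 = 58.78 kN.
ΣF_y = 0: A_y + T·sin38° − 5 − 50 = 0 → A_y = 55 − 74.5882 × 0.615661 = 9.079 kN.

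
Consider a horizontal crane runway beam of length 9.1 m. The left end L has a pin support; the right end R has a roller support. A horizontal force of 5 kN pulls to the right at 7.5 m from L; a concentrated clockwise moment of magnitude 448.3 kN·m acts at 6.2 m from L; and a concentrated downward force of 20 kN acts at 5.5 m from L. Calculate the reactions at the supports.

L_x = -5.000 kN, L_y = -41.35 kN, R_y = 61.35 kN

Taking moments about L: R_y·9.1 − 448.3 − 20·5.5 = 0 → R_y = 558.3/9.1 = 61.3516 ≈ 61.35 kN.
ΣF_y = 0: L_y + 61.3516 − 20 = 0 → L_y = -41.35 kN.
ΣF_x = 0: L_x + 5 = 0 → L_x = -5.000 kN.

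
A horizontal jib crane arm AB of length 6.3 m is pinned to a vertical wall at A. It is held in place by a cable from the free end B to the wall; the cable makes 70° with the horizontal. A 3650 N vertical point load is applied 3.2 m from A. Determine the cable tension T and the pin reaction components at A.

ΣM about A: T·sin70°·6.3 − 3650·3.2 = 0 → T = 11680/(6.3·0.939693) = 1972.95 ≈ 1973 N.
ΣF_x = 0: A_x − T·cos70° = 0 → A_x = 1972.95 × 0.34202 = 674.8 N.
ΣF_y = 0: A_y + T·sin70° − 3650 = 0 → A_y = 3650 − 1972.95 × 0.939693 = 1796 N.

T = 1973 N, A_x = 674.8 N, A_y = 1796 N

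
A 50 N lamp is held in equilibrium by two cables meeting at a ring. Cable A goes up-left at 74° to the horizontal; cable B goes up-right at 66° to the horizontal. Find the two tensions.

ΣF_x = 0: −T_A·cos74° + T_B·cos66° = 0 → T_B = 0.67768·T_A.
ΣF_y = 0: T_A·sin74° + T_B·sin66° = 50.
Substitute: T_A·(0.961262 + 0.67768·0.913545) = 50 → T_A = 31.6385 ≈ 31.64 N.
Then T_B = 0.67768 × 31.6385 = 21.44 N.

T_A = 31.64 N, T_B = 21.44 N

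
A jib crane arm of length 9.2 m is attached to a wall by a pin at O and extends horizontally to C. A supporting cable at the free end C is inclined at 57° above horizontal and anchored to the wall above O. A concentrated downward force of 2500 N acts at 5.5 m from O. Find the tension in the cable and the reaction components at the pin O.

T = 1782 N, O_x = 970.6 N, O_y = 1005 N

ΣM about O: T·sin57°·9.2 − 2500·5.5 = 0 → T = 13750/(9.2·0.838671) = 1782.06 ≈ 1782 N.
ΣF_x = 0: O_x − T·cos57° = 0 → O_x = 1782.06 × 0.544639 = 970.6 N.
ΣF_y = 0: O_y + T·sin57° − 2500 = 0 → O_y = 2500 − 1782.06 × 0.838671 = 1005 N.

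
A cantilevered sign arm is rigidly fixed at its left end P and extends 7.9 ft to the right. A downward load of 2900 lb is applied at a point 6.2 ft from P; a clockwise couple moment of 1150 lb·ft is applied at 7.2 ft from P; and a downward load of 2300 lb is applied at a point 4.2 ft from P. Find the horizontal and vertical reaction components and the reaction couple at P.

ΣF_x = 0: P_x = 0.
ΣF_y = 0: P_y − 2900 − 2300 = 0 → P_y = 5200 lb.
ΣM about P: M_P − 2900·6.2 − 1150 − 2300·4.2 = 0 → M_P = 28790 lb·ft.

P_x = 0, P_y = 5200 lb, M_P = 28790 lb·ft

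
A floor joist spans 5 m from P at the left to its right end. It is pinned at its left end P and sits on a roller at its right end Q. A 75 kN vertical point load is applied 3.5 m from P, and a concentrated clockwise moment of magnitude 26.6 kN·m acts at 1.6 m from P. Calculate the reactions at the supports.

P_x = 0, P_y = 17.18 kN, Q_y = 57.82 kN

Taking moments about P: Q_y·5 − 75·3.5 − 26.6 = 0 → Q_y = 289.1/5 = 57.82 kN.
ΣF_y = 0: P_y + 57.82 − 75 = 0 → P_y = 17.18 kN.
ΣF_x = 0: no horizontal applied forces, so P_x = 0.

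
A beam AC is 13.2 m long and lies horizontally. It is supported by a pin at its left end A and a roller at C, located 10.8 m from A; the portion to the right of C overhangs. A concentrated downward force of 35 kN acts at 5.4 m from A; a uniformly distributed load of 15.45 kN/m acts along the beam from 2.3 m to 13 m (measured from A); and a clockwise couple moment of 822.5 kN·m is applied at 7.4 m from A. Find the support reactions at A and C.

Resultant of the distributed load: 15.45 × 10.7 = 165.315 kN at 7.65 m from A.
Taking moments about A: C_y·10.8 − 35·5.4 − (15.45·10.7)·7.65 − 822.5 = 0 → C_y = 2276.15975/10.8 = 210.756 ≈ 210.8 kN.
ΣF_y = 0: A_y + 210.756 − 35 − 15.45·10.7 = 0 → A_y = -10.44 kN.
ΣF_x = 0: no horizontal applied forces, so A_x = 0.

A_x = 0, A_y = -10.44 kN, C_y = 210.8 kN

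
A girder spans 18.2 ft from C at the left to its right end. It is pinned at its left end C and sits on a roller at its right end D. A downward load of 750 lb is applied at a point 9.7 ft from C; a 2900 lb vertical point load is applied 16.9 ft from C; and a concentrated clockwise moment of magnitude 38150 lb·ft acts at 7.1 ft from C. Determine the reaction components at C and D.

C_x = 0, C_y = -1539 lb, D_y = 5189 lb

ΣM about C: D_y·18.2 − 750·9.7 − 2900·16.9 − 38150 = 0 → D_y = 94435/18.2 = 5188.74 ≈ 5189 lb.
ΣF_y = 0: C_y + 5188.74 − 750 − 2900 = 0 → C_y = -1539 lb.
ΣF_x = 0: no horizontal applied forces, so C_x = 0.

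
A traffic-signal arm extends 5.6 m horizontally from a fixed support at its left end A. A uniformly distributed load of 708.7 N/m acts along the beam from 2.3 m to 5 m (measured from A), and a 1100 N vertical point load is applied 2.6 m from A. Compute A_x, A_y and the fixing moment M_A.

A_x = 0, A_y = 3013 N, M_A = 9844 N·m

Resultant of the distributed load: 708.7 × 2.7 = 1913.49 N at 3.65 m from A.
ΣF_x = 0: A_x = 0.
ΣF_y = 0: A_y − 708.7·2.7 − 1100 = 0 → A_y = 3013 N.
ΣM about A: M_A − (708.7·2.7)·3.65 − 1100·2.6 = 0 → M_A = 9844 N·m.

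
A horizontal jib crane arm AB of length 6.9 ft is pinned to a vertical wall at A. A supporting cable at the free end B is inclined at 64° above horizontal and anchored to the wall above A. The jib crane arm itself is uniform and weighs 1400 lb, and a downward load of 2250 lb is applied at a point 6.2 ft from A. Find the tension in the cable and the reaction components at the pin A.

ΣM about A: T·sin64°·6.9 − 1400·3.45 − 2250·6.2 = 0 → T = 18780/(6.9·0.898794) = 3028.21 ≈ 3028 lb.
ΣF_x = 0: A_x − T·cos64° = 0 → A_x = 3028.21 × 0.438371 = 1327 lb.
ΣF_y = 0: A_y + T·sin64° − 1400 − 2250 = 0 → A_y = 3650 − 3028.21 × 0.898794 = 928.3 lb.

T = 3028 lb, A_x = 1327 lb, A_y = 928.3 lb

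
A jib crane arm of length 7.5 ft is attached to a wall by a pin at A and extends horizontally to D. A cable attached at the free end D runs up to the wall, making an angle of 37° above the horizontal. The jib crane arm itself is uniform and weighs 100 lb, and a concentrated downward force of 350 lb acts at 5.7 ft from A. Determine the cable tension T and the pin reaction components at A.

ΣM about A: T·sin37°·7.5 − 100·3.75 − 350·5.7 = 0 → T = 2370/(7.5·0.601815) = 525.078 ≈ 525.1 lb.
ΣF_x = 0: A_x − T·cos37° = 0 → A_x = 525.078 × 0.798636 = 419.3 lb.
ΣF_y = 0: A_y + T·sin37° − 100 − 350 = 0 → A_y = 450 − 525.078 × 0.601815 = 134.0 lb.

T = 525.1 lb, A_x = 419.3 lb, A_y = 134.0 lb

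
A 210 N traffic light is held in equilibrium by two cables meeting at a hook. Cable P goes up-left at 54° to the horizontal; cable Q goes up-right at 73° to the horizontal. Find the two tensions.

T_P = 76.88 N, T_Q = 154.6 N

ΣF_x = 0: −T_P·cos54° + T_Q·cos73° = 0 → T_Q = 2.0104·T_P.
ΣF_y = 0: T_P·sin54° + T_Q·sin73° = 210.
Substitute: T_P·(0.809017 + 2.0104·0.956305) = 210 → T_P = 76.8788 ≈ 76.88 N.
Then T_Q = 2.0104 × 76.8788 = 154.6 N.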